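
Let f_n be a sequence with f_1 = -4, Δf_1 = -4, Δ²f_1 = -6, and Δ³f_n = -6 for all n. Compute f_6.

Build the table forward from the leading diagonal:
Third differences: -6  -6  -6  -6  -6  -6
Second differences: -6  -12  -18  -24  -30  -36
First differences: -4  -10  -22  -40  -64  -94
f: -4  -8  -18  -40  -80  -144

-144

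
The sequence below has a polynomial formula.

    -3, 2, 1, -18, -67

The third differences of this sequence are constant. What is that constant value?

-12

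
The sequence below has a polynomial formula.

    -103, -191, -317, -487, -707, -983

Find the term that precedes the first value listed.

First differences: -88  -126  -170  -220  -276
Second differences: -38  -44  -50  -56
Third differences: -6  -6  -6
The third differences are constant at -6.
Work back: -38 + 6 = -32;  -88 + 32 = -56;  -103 + 56 = -47

-47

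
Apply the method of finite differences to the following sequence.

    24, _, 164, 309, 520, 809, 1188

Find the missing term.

Using the last 5 terms:
D1: 145  211  289  379
D2: 66  78  90
D3: 12  12
Constant third difference = 12.
Extend backward: 66 − 12 = 54;  145 − 54 = 91;  164 − 91 = 73

73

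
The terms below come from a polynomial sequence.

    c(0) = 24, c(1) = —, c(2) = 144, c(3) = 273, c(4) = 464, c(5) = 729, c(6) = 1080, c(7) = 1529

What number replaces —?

65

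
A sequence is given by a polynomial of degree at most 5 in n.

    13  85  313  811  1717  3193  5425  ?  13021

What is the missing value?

8623

Using the first 7 terms:
72  228  498  906  1476  2232
156  270  408  570  756
114  138  162  186
24  24  24
Constant fourth difference = 24.
Extend forward: 186 + 24 = 210;  756 + 210 = 966;  2232 + 966 = 3198;  5425 + 3198 = 8623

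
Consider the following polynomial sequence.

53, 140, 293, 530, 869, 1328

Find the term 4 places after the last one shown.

4724

87, 153, 237, 339, 459
66, 84, 102, 120
18, 18, 18
Constant third difference = 18, so extend:
120 + 18 = 138;  459 + 138 = 597;  1328 + 597 = 1925
138 + 18 = 156;  597 + 156 = 753;  1925 + 753 = 2678
156 + 18 = 174;  753 + 174 = 927;  2678 + 927 = 3605
174 + 18 = 192;  927 + 192 = 1119;  3605 + 1119 = 4724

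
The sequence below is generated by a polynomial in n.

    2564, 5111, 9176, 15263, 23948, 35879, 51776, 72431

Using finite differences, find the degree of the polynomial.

Δ: 2547, 4065, 6087, 8685, 11931, 15897, 20655
Δ²: 1518, 2022, 2598, 3246, 3966, 4758
Δ³: 504, 576, 648, 720, 792
Δ⁴: 72, 72, 72, 72
The fourth differences are constant, so the polynomial has degree 4.

4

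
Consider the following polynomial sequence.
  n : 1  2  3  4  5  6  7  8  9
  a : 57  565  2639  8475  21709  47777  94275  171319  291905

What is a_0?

-1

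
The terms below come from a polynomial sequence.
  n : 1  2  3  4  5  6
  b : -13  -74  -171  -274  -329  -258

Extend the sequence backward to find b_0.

Δ: -61, -97, -103, -55, 71
Δ²: -36, -6, 48, 126
Δ³: 30, 54, 78
Δ⁴: 24, 24
The fourth differences are constant at 24.
Work back: 30 − 24 = 6;  -36 − 6 = -42;  -61 + 42 = -19;  -13 + 19 = 6

6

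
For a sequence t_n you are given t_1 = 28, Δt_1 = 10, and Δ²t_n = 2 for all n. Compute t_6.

98

Build the table forward from the leading diagonal:
Δ²: 2  2  2  2  2  2
Δ: 10  12  14  16  18  20
t: 28  38  50  64  80  98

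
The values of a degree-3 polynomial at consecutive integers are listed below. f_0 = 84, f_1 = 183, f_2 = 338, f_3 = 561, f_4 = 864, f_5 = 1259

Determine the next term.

First differences: 99 , 155 , 223 , 303 , 395
Second differences: 56 , 68 , 80 , 92
Third differences: 12 , 12 , 12
The third differences are constant (12).
92 + 12 = 104;  395 + 104 = 499;  1259 + 499 = 1758

1758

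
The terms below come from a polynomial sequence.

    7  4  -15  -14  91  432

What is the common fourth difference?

First differences: -3, -19, 1, 105, 341
Second differences: -16, 20, 104, 236
Third differences: 36, 84, 132
Fourth differences: 48, 48

48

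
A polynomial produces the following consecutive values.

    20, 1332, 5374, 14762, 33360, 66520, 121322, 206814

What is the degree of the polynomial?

Δ: 1312, 4042, 9388, 18598, 33160, 54802, 85492
Δ²: 2730, 5346, 9210, 14562, 21642, 30690
Δ³: 2616, 3864, 5352, 7080, 9048
Δ⁴: 1248, 1488, 1728, 1968
Δ⁵: 240, 240, 240
The fifth differences are constant, so the polynomial has degree 5.

5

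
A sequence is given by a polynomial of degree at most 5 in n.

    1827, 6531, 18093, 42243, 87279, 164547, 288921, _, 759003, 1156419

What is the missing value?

Using the first 7 terms:
4704  11562  24150  45036  77268  124374
6858  12588  20886  32232  47106
5730  8298  11346  14874
2568  3048  3528
480  480
Constant fifth difference = 480.
Extend forward: 3528 + 480 = 4008;  14874 + 4008 = 18882;  47106 + 18882 = 65988;  124374 + 65988 = 190362;  288921 + 190362 = 479283

479283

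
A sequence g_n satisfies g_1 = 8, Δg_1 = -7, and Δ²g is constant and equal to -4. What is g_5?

-44

Build the table forward from the leading diagonal:
Second differences: -4  -4  -4  -4  -4
First differences: -7  -11  -15  -19  -23
g: 8  1  -10  -25  -44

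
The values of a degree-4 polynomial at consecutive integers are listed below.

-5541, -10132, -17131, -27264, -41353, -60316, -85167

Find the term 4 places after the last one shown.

First differences: -4591  -6999  -10133  -14089  -18963  -24851
Second differences: -2408  -3134  -3956  -4874  -5888
Third differences: -726  -822  -918  -1014
Fourth differences: -96  -96  -96
Constant fourth difference = -96, so extend:
-1014 − 96 = -1110;  -5888 − 1110 = -6998;  -24851 − 6998 = -31849;  -85167 − 31849 = -117016
-1110 − 96 = -1206;  -6998 − 1206 = -8204;  -31849 − 8204 = -40053;  -117016 − 40053 = -157069
-1206 − 96 = -1302;  -8204 − 1302 = -9506;  -40053 − 9506 = -49559;  -157069 − 49559 = -206628
-1302 − 96 = -1398;  -9506 − 1398 = -10904;  -49559 − 10904 = -60463;  -206628 − 60463 = -267091

-267091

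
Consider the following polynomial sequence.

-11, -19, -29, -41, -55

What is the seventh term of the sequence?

-89

Δ: -8 , -10 , -12 , -14
Δ²: -2 , -2 , -2
Second differences constant at -2.
-14 − 2 = -16;  -55 − 16 = -71
-16 − 2 = -18;  -71 − 18 = -89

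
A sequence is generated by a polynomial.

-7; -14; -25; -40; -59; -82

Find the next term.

-109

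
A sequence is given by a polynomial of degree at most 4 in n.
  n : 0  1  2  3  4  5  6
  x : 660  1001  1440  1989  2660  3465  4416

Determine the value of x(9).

D1: 341, 439, 549, 671, 805, 951
D2: 98, 110, 122, 134, 146
D3: 12, 12, 12, 12
The third differences are constant (12).
146 + 12 = 158;  951 + 158 = 1109;  4416 + 1109 = 5525
158 + 12 = 170;  1109 + 170 = 1279;  5525 + 1279 = 6804
170 + 12 = 182;  1279 + 182 = 1461;  6804 + 1461 = 8265

8265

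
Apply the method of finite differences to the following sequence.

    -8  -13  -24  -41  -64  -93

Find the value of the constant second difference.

First differences: -5, -11, -17, -23, -29
Second differences: -6, -6, -6, -6

-6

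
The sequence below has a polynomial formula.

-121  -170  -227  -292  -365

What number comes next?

D1: -49, -57, -65, -73
D2: -8, -8, -8
Constant second difference = -8, so extend:
-73 − 8 = -81;  -365 − 81 = -446

-446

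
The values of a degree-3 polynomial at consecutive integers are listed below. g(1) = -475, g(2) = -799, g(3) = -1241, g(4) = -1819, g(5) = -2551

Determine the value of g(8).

D1: -324  -442  -578  -732
D2: -118  -136  -154
D3: -18  -18
Constant third difference = -18, so extend:
-154 − 18 = -172;  -732 − 172 = -904;  -2551 − 904 = -3455
-172 − 18 = -190;  -904 − 190 = -1094;  -3455 − 1094 = -4549
-190 − 18 = -208;  -1094 − 208 = -1302;  -4549 − 1302 = -5851

-5851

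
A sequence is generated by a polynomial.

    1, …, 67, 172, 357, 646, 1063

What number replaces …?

Using the last 5 terms:
First differences: 105, 185, 289, 417
Second differences: 80, 104, 128
Third differences: 24, 24
Constant third difference = 24.
Extend backward: 80 − 24 = 56;  105 − 56 = 49;  67 − 49 = 18

18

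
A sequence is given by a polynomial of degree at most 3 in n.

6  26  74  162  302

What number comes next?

Δ: 20  48  88  140
Δ²: 28  40  52
Δ³: 12  12
Constant third difference = 12, so extend:
52 + 12 = 64;  140 + 64 = 204;  302 + 204 = 506

506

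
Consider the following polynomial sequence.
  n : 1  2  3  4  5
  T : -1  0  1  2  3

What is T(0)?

D1: 1  1  1  1
The first differences are constant at 1.
Work back: -1 − 1 = -2

-2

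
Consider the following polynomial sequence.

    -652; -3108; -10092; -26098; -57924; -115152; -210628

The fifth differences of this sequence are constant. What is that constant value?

-480

Δ: -2456, -6984, -16006, -31826, -57228, -95476
Δ²: -4528, -9022, -15820, -25402, -38248
Δ³: -4494, -6798, -9582, -12846
Δ⁴: -2304, -2784, -3264
Δ⁵: -480, -480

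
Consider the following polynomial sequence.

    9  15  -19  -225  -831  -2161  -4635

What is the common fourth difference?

First differences: 6, -34, -206, -606, -1330, -2474
Second differences: -40, -172, -400, -724, -1144
Third differences: -132, -228, -324, -420
Fourth differences: -96, -96, -96

-96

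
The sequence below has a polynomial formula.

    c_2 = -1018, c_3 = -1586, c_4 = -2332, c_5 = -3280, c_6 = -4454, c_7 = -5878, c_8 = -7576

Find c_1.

-568, -746, -948, -1174, -1424, -1698
-178, -202, -226, -250, -274
-24, -24, -24, -24
The third differences are constant at -24.
Work back: -178 + 24 = -154;  -568 + 154 = -414;  -1018 + 414 = -604

-604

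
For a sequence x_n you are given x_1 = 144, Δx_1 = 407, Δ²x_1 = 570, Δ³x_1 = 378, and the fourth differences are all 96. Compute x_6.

12139

Build the table forward from the leading diagonal:
D4: 96  96  96  96  96  96
D3: 378  474  570  666  762  858
D2: 570  948  1422  1992  2658  3420
D1: 407  977  1925  3347  5339  7997
x: 144  551  1528  3453  6800  12139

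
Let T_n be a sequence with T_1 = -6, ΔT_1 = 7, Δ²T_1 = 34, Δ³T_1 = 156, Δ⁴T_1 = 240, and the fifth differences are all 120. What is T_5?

1090

Build the table forward from the leading diagonal:
Δ⁵: 120, 120, 120, 120, 120
Δ⁴: 240, 360, 480, 600, 720
Δ³: 156, 396, 756, 1236, 1836
Δ²: 34, 190, 586, 1342, 2578
Δ: 7, 41, 231, 817, 2159
T: -6, 1, 42, 273, 1090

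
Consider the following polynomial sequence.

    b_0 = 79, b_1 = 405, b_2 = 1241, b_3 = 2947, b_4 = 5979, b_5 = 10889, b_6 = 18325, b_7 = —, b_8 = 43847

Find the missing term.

Using the first 7 terms:
D1: 326  836  1706  3032  4910  7436
D2: 510  870  1326  1878  2526
D3: 360  456  552  648
D4: 96  96  96
Constant fourth difference = 96.
Extend forward: 648 + 96 = 744;  2526 + 744 = 3270;  7436 + 3270 = 10706;  18325 + 10706 = 29031

29031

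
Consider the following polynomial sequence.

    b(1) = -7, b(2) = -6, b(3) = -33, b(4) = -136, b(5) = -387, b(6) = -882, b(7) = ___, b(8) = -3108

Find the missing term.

-1741

Using the first 6 terms:
D1: 1  -27  -103  -251  -495
D2: -28  -76  -148  -244
D3: -48  -72  -96
D4: -24  -24
Constant fourth difference = -24.
Extend forward: -96 − 24 = -120;  -244 − 120 = -364;  -495 − 364 = -859;  -882 − 859 = -1741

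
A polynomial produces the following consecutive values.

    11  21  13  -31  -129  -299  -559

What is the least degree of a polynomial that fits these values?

3

Δ: 10, -8, -44, -98, -170, -260
Δ²: -18, -36, -54, -72, -90
Δ³: -18, -18, -18, -18
The third differences are constant, so the polynomial has degree 3.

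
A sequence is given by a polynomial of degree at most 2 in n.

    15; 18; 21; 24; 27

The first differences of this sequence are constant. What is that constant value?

Δ: 3, 3, 3, 3

3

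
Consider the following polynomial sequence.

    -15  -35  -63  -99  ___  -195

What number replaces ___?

-143

Using the first 4 terms:
First differences: -20  -28  -36
Second differences: -8  -8
Constant second difference = -8.
Extend forward: -36 − 8 = -44;  -99 − 44 = -143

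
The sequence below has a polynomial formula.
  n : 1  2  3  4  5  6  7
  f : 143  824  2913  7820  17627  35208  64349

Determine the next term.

681  2089  4907  9807  17581  29141
1408  2818  4900  7774  11560
1410  2082  2874  3786
672  792  912
120  120
The fifth differences are constant (120).
912 + 120 = 1032;  3786 + 1032 = 4818;  11560 + 4818 = 16378;  29141 + 16378 = 45519;  64349 + 45519 = 109868

109868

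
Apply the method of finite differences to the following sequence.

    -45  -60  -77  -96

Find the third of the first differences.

D1: -15, -17, -19
D2: -2, -2

-19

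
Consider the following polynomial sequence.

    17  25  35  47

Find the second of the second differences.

2

Δ: 8, 10, 12
Δ²: 2, 2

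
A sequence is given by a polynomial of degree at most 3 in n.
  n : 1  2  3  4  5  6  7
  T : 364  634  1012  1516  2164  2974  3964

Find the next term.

5152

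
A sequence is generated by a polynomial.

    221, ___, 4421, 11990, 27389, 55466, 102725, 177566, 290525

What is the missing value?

1250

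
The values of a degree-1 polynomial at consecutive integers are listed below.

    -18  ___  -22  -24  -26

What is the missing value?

Using the last 3 terms:
D1: -2  -2
Constant first difference = -2.
Extend backward: -22 + 2 = -20

-20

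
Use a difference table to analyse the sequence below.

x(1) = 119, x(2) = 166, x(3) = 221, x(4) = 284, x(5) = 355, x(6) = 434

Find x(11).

Δ: 47, 55, 63, 71, 79
Δ²: 8, 8, 8, 8
Constant second difference = 8, so extend:
79 + 8 = 87;  434 + 87 = 521
87 + 8 = 95;  521 + 95 = 616
95 + 8 = 103;  616 + 103 = 719
103 + 8 = 111;  719 + 111 = 830
111 + 8 = 119;  830 + 119 = 949

949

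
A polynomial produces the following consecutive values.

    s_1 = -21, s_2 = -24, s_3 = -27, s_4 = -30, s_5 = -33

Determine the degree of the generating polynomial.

1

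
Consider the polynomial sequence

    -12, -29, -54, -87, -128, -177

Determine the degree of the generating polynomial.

D1: -17, -25, -33, -41, -49
D2: -8, -8, -8, -8
The second differences are constant, so the polynomial has degree 2.

2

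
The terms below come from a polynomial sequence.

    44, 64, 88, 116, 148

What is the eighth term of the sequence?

268

D1: 20 , 24 , 28 , 32
D2: 4 , 4 , 4
Second differences constant at 4.
32 + 4 = 36;  148 + 36 = 184
36 + 4 = 40;  184 + 40 = 224
40 + 4 = 44;  224 + 44 = 268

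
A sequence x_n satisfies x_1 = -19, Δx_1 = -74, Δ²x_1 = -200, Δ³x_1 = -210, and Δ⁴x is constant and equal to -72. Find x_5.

-2427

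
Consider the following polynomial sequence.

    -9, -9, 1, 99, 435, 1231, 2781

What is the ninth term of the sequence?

9679

0  10  98  336  796  1550
10  88  238  460  754
78  150  222  294
72  72  72
Constant fourth difference = 72, so extend:
294 + 72 = 366;  754 + 366 = 1120;  1550 + 1120 = 2670;  2781 + 2670 = 5451
366 + 72 = 438;  1120 + 438 = 1558;  2670 + 1558 = 4228;  5451 + 4228 = 9679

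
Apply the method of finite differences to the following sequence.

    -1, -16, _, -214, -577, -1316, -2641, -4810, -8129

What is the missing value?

-65

Using the last 6 terms:
First differences: -363, -739, -1325, -2169, -3319
Second differences: -376, -586, -844, -1150
Third differences: -210, -258, -306
Fourth differences: -48, -48
Constant fourth difference = -48.
Extend backward: -210 + 48 = -162;  -376 + 162 = -214;  -363 + 214 = -149;  -214 + 149 = -65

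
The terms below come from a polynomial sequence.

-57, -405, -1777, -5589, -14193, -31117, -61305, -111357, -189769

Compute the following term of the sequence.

-348, -1372, -3812, -8604, -16924, -30188, -50052, -78412
-1024, -2440, -4792, -8320, -13264, -19864, -28360
-1416, -2352, -3528, -4944, -6600, -8496
-936, -1176, -1416, -1656, -1896
-240, -240, -240, -240
Fifth differences constant at -240.
-1896 − 240 = -2136;  -8496 − 2136 = -10632;  -28360 − 10632 = -38992;  -78412 − 38992 = -117404;  -189769 − 117404 = -307173

-307173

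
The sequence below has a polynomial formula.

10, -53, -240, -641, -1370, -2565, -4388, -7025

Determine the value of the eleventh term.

-22040

Δ: -63, -187, -401, -729, -1195, -1823, -2637
Δ²: -124, -214, -328, -466, -628, -814
Δ³: -90, -114, -138, -162, -186
Δ⁴: -24, -24, -24, -24
The fourth differences are constant (-24).
-186 − 24 = -210;  -814 − 210 = -1024;  -2637 − 1024 = -3661;  -7025 − 3661 = -10686
-210 − 24 = -234;  -1024 − 234 = -1258;  -3661 − 1258 = -4919;  -10686 − 4919 = -15605
-234 − 24 = -258;  -1258 − 258 = -1516;  -4919 − 1516 = -6435;  -15605 − 6435 = -22040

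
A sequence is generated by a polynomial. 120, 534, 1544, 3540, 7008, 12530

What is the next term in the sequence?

20784

First differences: 414  1010  1996  3468  5522
Second differences: 596  986  1472  2054
Third differences: 390  486  582
Fourth differences: 96  96
Fourth differences constant at 96.
582 + 96 = 678;  2054 + 678 = 2732;  5522 + 2732 = 8254;  12530 + 8254 = 20784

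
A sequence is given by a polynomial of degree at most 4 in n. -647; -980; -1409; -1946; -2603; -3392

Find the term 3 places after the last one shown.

-6671

First differences: -333 , -429 , -537 , -657 , -789
Second differences: -96 , -108 , -120 , -132
Third differences: -12 , -12 , -12
Third differences constant at -12.
-132 − 12 = -144;  -789 − 144 = -933;  -3392 − 933 = -4325
-144 − 12 = -156;  -933 − 156 = -1089;  -4325 − 1089 = -5414
-156 − 12 = -168;  -1089 − 168 = -1257;  -5414 − 1257 = -6671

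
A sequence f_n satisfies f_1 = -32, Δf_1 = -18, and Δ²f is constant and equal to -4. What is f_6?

-162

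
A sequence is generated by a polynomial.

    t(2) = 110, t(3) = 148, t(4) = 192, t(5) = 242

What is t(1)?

38  44  50
6  6
The second differences are constant at 6.
Work back: 38 − 6 = 32;  110 − 32 = 78

78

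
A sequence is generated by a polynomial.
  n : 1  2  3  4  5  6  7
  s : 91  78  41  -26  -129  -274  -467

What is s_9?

-1021

Δ: -13 , -37 , -67 , -103 , -145 , -193
Δ²: -24 , -30 , -36 , -42 , -48
Δ³: -6 , -6 , -6 , -6
The third differences are constant (-6).
-48 − 6 = -54;  -193 − 54 = -247;  -467 − 247 = -714
-54 − 6 = -60;  -247 − 60 = -307;  -714 − 307 = -1021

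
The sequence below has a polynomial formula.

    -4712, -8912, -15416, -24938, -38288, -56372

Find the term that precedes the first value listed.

-2198

-4200  -6504  -9522  -13350  -18084
-2304  -3018  -3828  -4734
-714  -810  -906
-96  -96
The fourth differences are constant at -96.
Work back: -714 + 96 = -618;  -2304 + 618 = -1686;  -4200 + 1686 = -2514;  -4712 + 2514 = -2198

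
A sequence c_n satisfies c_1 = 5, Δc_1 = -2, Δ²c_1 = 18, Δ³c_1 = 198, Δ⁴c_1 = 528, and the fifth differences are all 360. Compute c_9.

68701

Build the table forward from the leading diagonal:
Δ⁵: 360  360  360  360  360  360  360  360  360
Δ⁴: 528  888  1248  1608  1968  2328  2688  3048  3408
Δ³: 198  726  1614  2862  4470  6438  8766  11454  14502
Δ²: 18  216  942  2556  5418  9888  16326  25092  36546
Δ: -2  16  232  1174  3730  9148  19036  35362  60454
c: 5  3  19  251  1425  5155  14303  33339  68701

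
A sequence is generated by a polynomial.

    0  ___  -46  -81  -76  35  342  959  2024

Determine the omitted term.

-13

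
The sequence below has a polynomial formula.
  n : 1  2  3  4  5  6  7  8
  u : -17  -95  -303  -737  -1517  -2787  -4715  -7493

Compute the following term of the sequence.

Δ: -78  -208  -434  -780  -1270  -1928  -2778
Δ²: -130  -226  -346  -490  -658  -850
Δ³: -96  -120  -144  -168  -192
Δ⁴: -24  -24  -24  -24
Fourth differences constant at -24.
-192 − 24 = -216;  -850 − 216 = -1066;  -2778 − 1066 = -3844;  -7493 − 3844 = -11337

-11337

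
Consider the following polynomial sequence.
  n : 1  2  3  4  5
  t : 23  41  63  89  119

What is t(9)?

279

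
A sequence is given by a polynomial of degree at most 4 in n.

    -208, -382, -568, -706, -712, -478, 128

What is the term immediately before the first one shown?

-82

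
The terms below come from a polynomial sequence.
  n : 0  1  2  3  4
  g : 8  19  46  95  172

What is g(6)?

434

11 , 27 , 49 , 77
16 , 22 , 28
6 , 6
Constant third difference = 6, so extend:
28 + 6 = 34;  77 + 34 = 111;  172 + 111 = 283
34 + 6 = 40;  111 + 40 = 151;  283 + 151 = 434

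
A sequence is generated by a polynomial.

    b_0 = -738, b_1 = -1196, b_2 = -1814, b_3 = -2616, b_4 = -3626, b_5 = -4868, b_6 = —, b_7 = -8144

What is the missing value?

Using the first 6 terms:
-458  -618  -802  -1010  -1242
-160  -184  -208  -232
-24  -24  -24
Constant third difference = -24.
Extend forward: -232 − 24 = -256;  -1242 − 256 = -1498;  -4868 − 1498 = -6366

-6366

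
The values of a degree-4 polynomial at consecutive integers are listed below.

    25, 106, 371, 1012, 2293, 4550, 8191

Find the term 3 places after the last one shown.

32578

First differences: 81  265  641  1281  2257  3641
Second differences: 184  376  640  976  1384
Third differences: 192  264  336  408
Fourth differences: 72  72  72
The fourth differences are constant (72).
408 + 72 = 480;  1384 + 480 = 1864;  3641 + 1864 = 5505;  8191 + 5505 = 13696
480 + 72 = 552;  1864 + 552 = 2416;  5505 + 2416 = 7921;  13696 + 7921 = 21617
552 + 72 = 624;  2416 + 624 = 3040;  7921 + 3040 = 10961;  21617 + 10961 = 32578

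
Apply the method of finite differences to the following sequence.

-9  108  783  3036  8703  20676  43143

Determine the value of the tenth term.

239868

117, 675, 2253, 5667, 11973, 22467
558, 1578, 3414, 6306, 10494
1020, 1836, 2892, 4188
816, 1056, 1296
240, 240
Constant fifth difference = 240, so extend:
1296 + 240 = 1536;  4188 + 1536 = 5724;  10494 + 5724 = 16218;  22467 + 16218 = 38685;  43143 + 38685 = 81828
1536 + 240 = 1776;  5724 + 1776 = 7500;  16218 + 7500 = 23718;  38685 + 23718 = 62403;  81828 + 62403 = 144231
1776 + 240 = 2016;  7500 + 2016 = 9516;  23718 + 9516 = 33234;  62403 + 33234 = 95637;  144231 + 95637 = 239868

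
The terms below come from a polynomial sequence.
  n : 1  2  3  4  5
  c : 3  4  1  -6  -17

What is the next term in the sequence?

-32

Δ: 1, -3, -7, -11
Δ²: -4, -4, -4
The second differences are constant (-4).
-11 − 4 = -15;  -17 − 15 = -32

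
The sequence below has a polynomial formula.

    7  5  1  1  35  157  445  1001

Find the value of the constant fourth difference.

24

Δ: -2, -4, 0, 34, 122, 288, 556
Δ²: -2, 4, 34, 88, 166, 268
Δ³: 6, 30, 54, 78, 102
Δ⁴: 24, 24, 24, 24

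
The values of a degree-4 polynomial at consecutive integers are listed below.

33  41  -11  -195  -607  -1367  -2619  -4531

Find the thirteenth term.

Δ: 8, -52, -184, -412, -760, -1252, -1912
Δ²: -60, -132, -228, -348, -492, -660
Δ³: -72, -96, -120, -144, -168
Δ⁴: -24, -24, -24, -24
Constant fourth difference = -24, so extend:
-168 − 24 = -192;  -660 − 192 = -852;  -1912 − 852 = -2764;  -4531 − 2764 = -7295
-192 − 24 = -216;  -852 − 216 = -1068;  -2764 − 1068 = -3832;  -7295 − 3832 = -11127
-216 − 24 = -240;  -1068 − 240 = -1308;  -3832 − 1308 = -5140;  -11127 − 5140 = -16267
-240 − 24 = -264;  -1308 − 264 = -1572;  -5140 − 1572 = -6712;  -16267 − 6712 = -22979
-264 − 24 = -288;  -1572 − 288 = -1860;  -6712 − 1860 = -8572;  -22979 − 8572 = -31551

-31551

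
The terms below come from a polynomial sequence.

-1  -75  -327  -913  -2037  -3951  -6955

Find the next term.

-11397

-74 , -252 , -586 , -1124 , -1914 , -3004
-178 , -334 , -538 , -790 , -1090
-156 , -204 , -252 , -300
-48 , -48 , -48
The fourth differences are constant (-48).
-300 − 48 = -348;  -1090 − 348 = -1438;  -3004 − 1438 = -4442;  -6955 − 4442 = -11397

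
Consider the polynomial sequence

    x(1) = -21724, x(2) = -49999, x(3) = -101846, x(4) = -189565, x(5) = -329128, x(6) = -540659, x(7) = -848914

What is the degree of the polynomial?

5

-28275, -51847, -87719, -139563, -211531, -308255
-23572, -35872, -51844, -71968, -96724
-12300, -15972, -20124, -24756
-3672, -4152, -4632
-480, -480
The fifth differences are constant, so the polynomial has degree 5.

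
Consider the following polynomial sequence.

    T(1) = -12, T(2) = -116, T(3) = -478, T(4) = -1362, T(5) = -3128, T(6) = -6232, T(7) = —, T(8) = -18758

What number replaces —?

-11226

Using the first 6 terms:
Δ: -104, -362, -884, -1766, -3104
Δ²: -258, -522, -882, -1338
Δ³: -264, -360, -456
Δ⁴: -96, -96
Constant fourth difference = -96.
Extend forward: -456 − 96 = -552;  -1338 − 552 = -1890;  -3104 − 1890 = -4994;  -6232 − 4994 = -11226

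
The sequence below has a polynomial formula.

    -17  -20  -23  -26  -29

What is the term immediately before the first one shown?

-3, -3, -3, -3
The first differences are constant at -3.
Work back: -17 + 3 = -14

-14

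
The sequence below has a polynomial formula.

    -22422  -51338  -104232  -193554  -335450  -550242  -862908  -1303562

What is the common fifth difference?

Δ: -28916, -52894, -89322, -141896, -214792, -312666, -440654
Δ²: -23978, -36428, -52574, -72896, -97874, -127988
Δ³: -12450, -16146, -20322, -24978, -30114
Δ⁴: -3696, -4176, -4656, -5136
Δ⁵: -480, -480, -480

-480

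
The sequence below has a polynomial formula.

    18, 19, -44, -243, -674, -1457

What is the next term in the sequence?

Δ: 1, -63, -199, -431, -783
Δ²: -64, -136, -232, -352
Δ³: -72, -96, -120
Δ⁴: -24, -24
Fourth differences constant at -24.
-120 − 24 = -144;  -352 − 144 = -496;  -783 − 496 = -1279;  -1457 − 1279 = -2736

-2736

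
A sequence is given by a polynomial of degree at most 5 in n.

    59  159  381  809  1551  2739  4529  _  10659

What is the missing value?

Using the first 7 terms:
First differences: 100, 222, 428, 742, 1188, 1790
Second differences: 122, 206, 314, 446, 602
Third differences: 84, 108, 132, 156
Fourth differences: 24, 24, 24
Constant fourth difference = 24.
Extend forward: 156 + 24 = 180;  602 + 180 = 782;  1790 + 782 = 2572;  4529 + 2572 = 7101

7101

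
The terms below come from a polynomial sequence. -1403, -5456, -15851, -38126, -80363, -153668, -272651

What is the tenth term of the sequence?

-1112408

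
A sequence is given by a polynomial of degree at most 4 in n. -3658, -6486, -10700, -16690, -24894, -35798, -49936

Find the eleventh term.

-2828  -4214  -5990  -8204  -10904  -14138
-1386  -1776  -2214  -2700  -3234
-390  -438  -486  -534
-48  -48  -48
The fourth differences are constant (-48).
-534 − 48 = -582;  -3234 − 582 = -3816;  -14138 − 3816 = -17954;  -49936 − 17954 = -67890
-582 − 48 = -630;  -3816 − 630 = -4446;  -17954 − 4446 = -22400;  -67890 − 22400 = -90290
-630 − 48 = -678;  -4446 − 678 = -5124;  -22400 − 5124 = -27524;  -90290 − 27524 = -117814
-678 − 48 = -726;  -5124 − 726 = -5850;  -27524 − 5850 = -33374;  -117814 − 33374 = -151188

-151188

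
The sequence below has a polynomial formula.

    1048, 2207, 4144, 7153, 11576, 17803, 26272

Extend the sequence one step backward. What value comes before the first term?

421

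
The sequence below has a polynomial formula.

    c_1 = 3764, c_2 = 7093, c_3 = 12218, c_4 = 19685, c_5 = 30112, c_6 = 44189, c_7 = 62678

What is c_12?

253013

D1: 3329  5125  7467  10427  14077  18489
D2: 1796  2342  2960  3650  4412
D3: 546  618  690  762
D4: 72  72  72
Constant fourth difference = 72, so extend:
762 + 72 = 834;  4412 + 834 = 5246;  18489 + 5246 = 23735;  62678 + 23735 = 86413
834 + 72 = 906;  5246 + 906 = 6152;  23735 + 6152 = 29887;  86413 + 29887 = 116300
906 + 72 = 978;  6152 + 978 = 7130;  29887 + 7130 = 37017;  116300 + 37017 = 153317
978 + 72 = 1050;  7130 + 1050 = 8180;  37017 + 8180 = 45197;  153317 + 45197 = 198514
1050 + 72 = 1122;  8180 + 1122 = 9302;  45197 + 9302 = 54499;  198514 + 54499 = 253013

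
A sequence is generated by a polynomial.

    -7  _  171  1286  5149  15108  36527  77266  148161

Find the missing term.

Using the last 7 terms:
Δ: 1115, 3863, 9959, 21419, 40739, 70895
Δ²: 2748, 6096, 11460, 19320, 30156
Δ³: 3348, 5364, 7860, 10836
Δ⁴: 2016, 2496, 2976
Δ⁵: 480, 480
Constant fifth difference = 480.
Extend backward: 2016 − 480 = 1536;  3348 − 1536 = 1812;  2748 − 1812 = 936;  1115 − 936 = 179;  171 − 179 = -8

-8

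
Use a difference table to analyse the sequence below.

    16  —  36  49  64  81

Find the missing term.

25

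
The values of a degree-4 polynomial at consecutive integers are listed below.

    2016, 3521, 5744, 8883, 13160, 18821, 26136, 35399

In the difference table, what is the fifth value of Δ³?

294

D1: 1505, 2223, 3139, 4277, 5661, 7315, 9263
D2: 718, 916, 1138, 1384, 1654, 1948
D3: 198, 222, 246, 270, 294
D4: 24, 24, 24, 24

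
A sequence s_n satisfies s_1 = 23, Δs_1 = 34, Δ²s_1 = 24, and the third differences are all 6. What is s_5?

Build the table forward from the leading diagonal:
Third differences: 6, 6, 6, 6, 6
Second differences: 24, 30, 36, 42, 48
First differences: 34, 58, 88, 124, 166
s: 23, 57, 115, 203, 327

327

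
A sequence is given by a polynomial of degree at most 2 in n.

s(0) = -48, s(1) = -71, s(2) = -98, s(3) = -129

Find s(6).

First differences: -23, -27, -31
Second differences: -4, -4
Constant second difference = -4, so extend:
-31 − 4 = -35;  -129 − 35 = -164
-35 − 4 = -39;  -164 − 39 = -203
-39 − 4 = -43;  -203 − 43 = -246

-246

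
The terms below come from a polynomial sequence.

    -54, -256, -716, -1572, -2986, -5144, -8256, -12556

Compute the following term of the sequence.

-18302

D1: -202, -460, -856, -1414, -2158, -3112, -4300
D2: -258, -396, -558, -744, -954, -1188
D3: -138, -162, -186, -210, -234
D4: -24, -24, -24, -24
Constant fourth difference = -24, so extend:
-234 − 24 = -258;  -1188 − 258 = -1446;  -4300 − 1446 = -5746;  -12556 − 5746 = -18302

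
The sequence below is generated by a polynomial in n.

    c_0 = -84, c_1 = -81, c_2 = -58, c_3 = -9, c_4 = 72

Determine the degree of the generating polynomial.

3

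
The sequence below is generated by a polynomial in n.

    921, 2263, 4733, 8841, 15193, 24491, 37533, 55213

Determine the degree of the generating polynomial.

4

First differences: 1342, 2470, 4108, 6352, 9298, 13042, 17680
Second differences: 1128, 1638, 2244, 2946, 3744, 4638
Third differences: 510, 606, 702, 798, 894
Fourth differences: 96, 96, 96, 96
The fourth differences are constant, so the polynomial has degree 4.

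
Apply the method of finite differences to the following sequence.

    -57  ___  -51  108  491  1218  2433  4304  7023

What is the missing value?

-82

Using the last 7 terms:
D1: 159  383  727  1215  1871  2719
D2: 224  344  488  656  848
D3: 120  144  168  192
D4: 24  24  24
Constant fourth difference = 24.
Extend backward: 120 − 24 = 96;  224 − 96 = 128;  159 − 128 = 31;  -51 − 31 = -82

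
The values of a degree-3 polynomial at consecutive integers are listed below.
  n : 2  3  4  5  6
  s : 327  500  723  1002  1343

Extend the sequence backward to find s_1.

173  223  279  341
50  56  62
6  6
The third differences are constant at 6.
Work back: 50 − 6 = 44;  173 − 44 = 129;  327 − 129 = 198

198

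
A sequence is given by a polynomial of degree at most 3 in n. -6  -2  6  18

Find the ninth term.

138

D1: 4, 8, 12
D2: 4, 4
Second differences constant at 4.
12 + 4 = 16;  18 + 16 = 34
16 + 4 = 20;  34 + 20 = 54
20 + 4 = 24;  54 + 24 = 78
24 + 4 = 28;  78 + 28 = 106
28 + 4 = 32;  106 + 32 = 138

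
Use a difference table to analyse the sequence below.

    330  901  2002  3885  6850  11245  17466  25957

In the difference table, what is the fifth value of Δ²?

1826

First differences: 571, 1101, 1883, 2965, 4395, 6221, 8491
Second differences: 530, 782, 1082, 1430, 1826, 2270
Third differences: 252, 300, 348, 396, 444
Fourth differences: 48, 48, 48, 48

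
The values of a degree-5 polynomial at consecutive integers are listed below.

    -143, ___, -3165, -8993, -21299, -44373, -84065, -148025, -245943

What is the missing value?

Using the last 7 terms:
-5828  -12306  -23074  -39692  -63960  -97918
-6478  -10768  -16618  -24268  -33958
-4290  -5850  -7650  -9690
-1560  -1800  -2040
-240  -240
Constant fifth difference = -240.
Extend backward: -1560 + 240 = -1320;  -4290 + 1320 = -2970;  -6478 + 2970 = -3508;  -5828 + 3508 = -2320;  -3165 + 2320 = -845

-845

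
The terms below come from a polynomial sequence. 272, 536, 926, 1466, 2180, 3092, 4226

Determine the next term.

D1: 264, 390, 540, 714, 912, 1134
D2: 126, 150, 174, 198, 222
D3: 24, 24, 24, 24
The third differences are constant (24).
222 + 24 = 246;  1134 + 246 = 1380;  4226 + 1380 = 5606

5606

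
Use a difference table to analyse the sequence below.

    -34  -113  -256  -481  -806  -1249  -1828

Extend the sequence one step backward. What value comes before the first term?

-1

Δ: -79  -143  -225  -325  -443  -579
Δ²: -64  -82  -100  -118  -136
Δ³: -18  -18  -18  -18
The third differences are constant at -18.
Work back: -64 + 18 = -46;  -79 + 46 = -33;  -34 + 33 = -1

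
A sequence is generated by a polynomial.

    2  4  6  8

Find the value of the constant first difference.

Δ: 2, 2, 2

2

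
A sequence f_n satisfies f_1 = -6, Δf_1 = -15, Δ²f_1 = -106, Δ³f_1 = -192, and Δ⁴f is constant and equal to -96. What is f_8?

Build the table forward from the leading diagonal:
Δ⁴: -96, -96, -96, -96, -96, -96, -96, -96
Δ³: -192, -288, -384, -480, -576, -672, -768, -864
Δ²: -106, -298, -586, -970, -1450, -2026, -2698, -3466
Δ: -15, -121, -419, -1005, -1975, -3425, -5451, -8149
f: -6, -21, -142, -561, -1566, -3541, -6966, -12417

-12417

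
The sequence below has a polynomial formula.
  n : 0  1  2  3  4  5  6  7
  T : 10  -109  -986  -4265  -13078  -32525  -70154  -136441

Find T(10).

-666010

D1: -119 , -877 , -3279 , -8813 , -19447 , -37629 , -66287
D2: -758 , -2402 , -5534 , -10634 , -18182 , -28658
D3: -1644 , -3132 , -5100 , -7548 , -10476
D4: -1488 , -1968 , -2448 , -2928
D5: -480 , -480 , -480
The fifth differences are constant (-480).
-2928 − 480 = -3408;  -10476 − 3408 = -13884;  -28658 − 13884 = -42542;  -66287 − 42542 = -108829;  -136441 − 108829 = -245270
-3408 − 480 = -3888;  -13884 − 3888 = -17772;  -42542 − 17772 = -60314;  -108829 − 60314 = -169143;  -245270 − 169143 = -414413
-3888 − 480 = -4368;  -17772 − 4368 = -22140;  -60314 − 22140 = -82454;  -169143 − 82454 = -251597;  -414413 − 251597 = -666010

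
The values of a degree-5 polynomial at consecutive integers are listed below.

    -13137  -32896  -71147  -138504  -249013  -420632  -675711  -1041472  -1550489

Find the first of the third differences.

Δ: -19759, -38251, -67357, -110509, -171619, -255079, -365761, -509017
Δ²: -18492, -29106, -43152, -61110, -83460, -110682, -143256
Δ³: -10614, -14046, -17958, -22350, -27222, -32574
Δ⁴: -3432, -3912, -4392, -4872, -5352
Δ⁵: -480, -480, -480, -480

-10614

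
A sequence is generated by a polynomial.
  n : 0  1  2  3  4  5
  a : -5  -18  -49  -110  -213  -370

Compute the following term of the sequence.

-593

-13  -31  -61  -103  -157
-18  -30  -42  -54
-12  -12  -12
Constant third difference = -12, so extend:
-54 − 12 = -66;  -157 − 66 = -223;  -370 − 223 = -593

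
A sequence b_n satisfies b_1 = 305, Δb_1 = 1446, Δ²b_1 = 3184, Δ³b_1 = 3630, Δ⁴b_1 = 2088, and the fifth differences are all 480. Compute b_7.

163541

Build the table forward from the leading diagonal:
D5: 480, 480, 480, 480, 480, 480, 480
D4: 2088, 2568, 3048, 3528, 4008, 4488, 4968
D3: 3630, 5718, 8286, 11334, 14862, 18870, 23358
D2: 3184, 6814, 12532, 20818, 32152, 47014, 65884
D1: 1446, 4630, 11444, 23976, 44794, 76946, 123960
b: 305, 1751, 6381, 17825, 41801, 86595, 163541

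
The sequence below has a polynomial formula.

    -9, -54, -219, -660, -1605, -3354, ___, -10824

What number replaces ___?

Using the first 6 terms:
D1: -45  -165  -441  -945  -1749
D2: -120  -276  -504  -804
D3: -156  -228  -300
D4: -72  -72
Constant fourth difference = -72.
Extend forward: -300 − 72 = -372;  -804 − 372 = -1176;  -1749 − 1176 = -2925;  -3354 − 2925 = -6279

-6279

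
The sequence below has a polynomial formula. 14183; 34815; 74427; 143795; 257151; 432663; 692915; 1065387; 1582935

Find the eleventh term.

D1: 20632 , 39612 , 69368 , 113356 , 175512 , 260252 , 372472 , 517548
D2: 18980 , 29756 , 43988 , 62156 , 84740 , 112220 , 145076
D3: 10776 , 14232 , 18168 , 22584 , 27480 , 32856
D4: 3456 , 3936 , 4416 , 4896 , 5376
D5: 480 , 480 , 480 , 480
The fifth differences are constant (480).
5376 + 480 = 5856;  32856 + 5856 = 38712;  145076 + 38712 = 183788;  517548 + 183788 = 701336;  1582935 + 701336 = 2284271
5856 + 480 = 6336;  38712 + 6336 = 45048;  183788 + 45048 = 228836;  701336 + 228836 = 930172;  2284271 + 930172 = 3214443

3214443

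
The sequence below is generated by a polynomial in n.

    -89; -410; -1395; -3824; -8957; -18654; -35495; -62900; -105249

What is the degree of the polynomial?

Δ: -321, -985, -2429, -5133, -9697, -16841, -27405, -42349
Δ²: -664, -1444, -2704, -4564, -7144, -10564, -14944
Δ³: -780, -1260, -1860, -2580, -3420, -4380
Δ⁴: -480, -600, -720, -840, -960
Δ⁵: -120, -120, -120, -120
The fifth differences are constant, so the polynomial has degree 5.

5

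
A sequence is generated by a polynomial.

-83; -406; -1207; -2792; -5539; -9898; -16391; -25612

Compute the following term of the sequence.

-323 , -801 , -1585 , -2747 , -4359 , -6493 , -9221
-478 , -784 , -1162 , -1612 , -2134 , -2728
-306 , -378 , -450 , -522 , -594
-72 , -72 , -72 , -72
Fourth differences constant at -72.
-594 − 72 = -666;  -2728 − 666 = -3394;  -9221 − 3394 = -12615;  -25612 − 12615 = -38227

-38227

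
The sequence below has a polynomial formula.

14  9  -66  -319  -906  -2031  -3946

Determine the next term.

First differences: -5, -75, -253, -587, -1125, -1915
Second differences: -70, -178, -334, -538, -790
Third differences: -108, -156, -204, -252
Fourth differences: -48, -48, -48
The fourth differences are constant (-48).
-252 − 48 = -300;  -790 − 300 = -1090;  -1915 − 1090 = -3005;  -3946 − 3005 = -6951

-6951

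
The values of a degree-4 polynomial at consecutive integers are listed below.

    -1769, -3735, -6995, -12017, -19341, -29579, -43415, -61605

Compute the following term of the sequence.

-84977

D1: -1966, -3260, -5022, -7324, -10238, -13836, -18190
D2: -1294, -1762, -2302, -2914, -3598, -4354
D3: -468, -540, -612, -684, -756
D4: -72, -72, -72, -72
The fourth differences are constant (-72).
-756 − 72 = -828;  -4354 − 828 = -5182;  -18190 − 5182 = -23372;  -61605 − 23372 = -84977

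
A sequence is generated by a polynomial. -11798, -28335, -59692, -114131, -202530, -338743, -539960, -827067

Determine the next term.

-1225006

D1: -16537  -31357  -54439  -88399  -136213  -201217  -287107
D2: -14820  -23082  -33960  -47814  -65004  -85890
D3: -8262  -10878  -13854  -17190  -20886
D4: -2616  -2976  -3336  -3696
D5: -360  -360  -360
The fifth differences are constant (-360).
-3696 − 360 = -4056;  -20886 − 4056 = -24942;  -85890 − 24942 = -110832;  -287107 − 110832 = -397939;  -827067 − 397939 = -1225006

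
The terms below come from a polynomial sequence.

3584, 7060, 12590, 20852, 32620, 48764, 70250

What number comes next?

D1: 3476  5530  8262  11768  16144  21486
D2: 2054  2732  3506  4376  5342
D3: 678  774  870  966
D4: 96  96  96
Constant fourth difference = 96, so extend:
966 + 96 = 1062;  5342 + 1062 = 6404;  21486 + 6404 = 27890;  70250 + 27890 = 98140

98140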